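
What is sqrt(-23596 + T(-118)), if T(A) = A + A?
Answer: 6*I*sqrt(662) ≈ 154.38*I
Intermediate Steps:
T(A) = 2*A
sqrt(-23596 + T(-118)) = sqrt(-23596 + 2*(-118)) = sqrt(-23596 - 236) = sqrt(-23832) = 6*I*sqrt(662)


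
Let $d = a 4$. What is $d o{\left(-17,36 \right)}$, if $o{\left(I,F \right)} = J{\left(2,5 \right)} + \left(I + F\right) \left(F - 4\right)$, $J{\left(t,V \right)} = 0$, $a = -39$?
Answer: $-94848$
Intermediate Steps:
$d = -156$ ($d = \left(-39\right) 4 = -156$)
$o{\left(I,F \right)} = \left(-4 + F\right) \left(F + I\right)$ ($o{\left(I,F \right)} = 0 + \left(I + F\right) \left(F - 4\right) = 0 + \left(F + I\right) \left(F + \left(-4 + 0\right)\right) = 0 + \left(F + I\right) \left(F - 4\right) = 0 + \left(F + I\right) \left(-4 + F\right) = 0 + \left(-4 + F\right) \left(F + I\right) = \left(-4 + F\right) \left(F + I\right)$)
$d o{\left(-17,36 \right)} = - 156 \left(36^{2} - 144 - -68 + 36 \left(-17\right)\right) = - 156 \left(1296 - 144 + 68 - 612\right) = \left(-156\right) 608 = -94848$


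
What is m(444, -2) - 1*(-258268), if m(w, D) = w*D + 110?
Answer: 257490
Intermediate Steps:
m(w, D) = 110 + D*w (m(w, D) = D*w + 110 = 110 + D*w)
m(444, -2) - 1*(-258268) = (110 - 2*444) - 1*(-258268) = (110 - 888) + 258268 = -778 + 258268 = 257490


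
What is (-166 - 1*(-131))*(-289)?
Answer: 10115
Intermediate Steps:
(-166 - 1*(-131))*(-289) = (-166 + 131)*(-289) = -35*(-289) = 10115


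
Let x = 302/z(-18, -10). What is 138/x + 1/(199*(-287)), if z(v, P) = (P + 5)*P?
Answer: 197039699/8624063 ≈ 22.848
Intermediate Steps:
z(v, P) = P*(5 + P) (z(v, P) = (5 + P)*P = P*(5 + P))
x = 151/25 (x = 302/((-10*(5 - 10))) = 302/((-10*(-5))) = 302/50 = 302*(1/50) = 151/25 ≈ 6.0400)
138/x + 1/(199*(-287)) = 138/(151/25) + 1/(199*(-287)) = 138*(25/151) + (1/199)*(-1/287) = 3450/151 - 1/57113 = 197039699/8624063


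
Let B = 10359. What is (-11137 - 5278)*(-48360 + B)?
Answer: 623786415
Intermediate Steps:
(-11137 - 5278)*(-48360 + B) = (-11137 - 5278)*(-48360 + 10359) = -16415*(-38001) = 623786415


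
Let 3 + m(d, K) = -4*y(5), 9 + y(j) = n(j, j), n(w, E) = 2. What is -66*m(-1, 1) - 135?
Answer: -1785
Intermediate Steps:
y(j) = -7 (y(j) = -9 + 2 = -7)
m(d, K) = 25 (m(d, K) = -3 - 4*(-7) = -3 + 28 = 25)
-66*m(-1, 1) - 135 = -66*25 - 135 = -1650 - 135 = -1785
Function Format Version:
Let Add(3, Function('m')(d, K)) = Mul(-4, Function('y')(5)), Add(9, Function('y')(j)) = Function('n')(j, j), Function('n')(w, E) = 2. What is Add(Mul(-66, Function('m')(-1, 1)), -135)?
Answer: -1785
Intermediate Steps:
Function('y')(j) = -7 (Function('y')(j) = Add(-9, 2) = -7)
Function('m')(d, K) = 25 (Function('m')(d, K) = Add(-3, Mul(-4, -7)) = Add(-3, 28) = 25)
Add(Mul(-66, Function('m')(-1, 1)), -135) = Add(Mul(-66, 25), -135) = Add(-1650, -135) = -1785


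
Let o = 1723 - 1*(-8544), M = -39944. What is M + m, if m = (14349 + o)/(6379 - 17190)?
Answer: -431859200/10811 ≈ -39946.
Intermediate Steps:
o = 10267 (o = 1723 + 8544 = 10267)
m = -24616/10811 (m = (14349 + 10267)/(6379 - 17190) = 24616/(-10811) = 24616*(-1/10811) = -24616/10811 ≈ -2.2769)
M + m = -39944 - 24616/10811 = -431859200/10811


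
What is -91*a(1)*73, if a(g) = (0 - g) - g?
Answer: 13286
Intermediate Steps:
a(g) = -2*g (a(g) = -g - g = -2*g)
-91*a(1)*73 = -(-182)*73 = -91*(-2)*73 = 182*73 = 13286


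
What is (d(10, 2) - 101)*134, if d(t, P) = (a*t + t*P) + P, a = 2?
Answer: -7906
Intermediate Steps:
d(t, P) = P + 2*t + P*t (d(t, P) = (2*t + t*P) + P = (2*t + P*t) + P = P + 2*t + P*t)
(d(10, 2) - 101)*134 = ((2 + 2*10 + 2*10) - 101)*134 = ((2 + 20 + 20) - 101)*134 = (42 - 101)*134 = -59*134 = -7906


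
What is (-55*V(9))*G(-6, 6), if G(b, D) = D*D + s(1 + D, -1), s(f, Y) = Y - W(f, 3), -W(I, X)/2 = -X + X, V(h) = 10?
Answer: -19250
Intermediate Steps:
W(I, X) = 0 (W(I, X) = -2*(-X + X) = -2*0 = 0)
s(f, Y) = Y (s(f, Y) = Y - 1*0 = Y + 0 = Y)
G(b, D) = -1 + D² (G(b, D) = D*D - 1 = D² - 1 = -1 + D²)
(-55*V(9))*G(-6, 6) = (-55*10)*(-1 + 6²) = -550*(-1 + 36) = -550*35 = -19250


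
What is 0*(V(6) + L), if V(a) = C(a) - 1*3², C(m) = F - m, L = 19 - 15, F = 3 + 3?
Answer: 0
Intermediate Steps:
F = 6
L = 4
C(m) = 6 - m
V(a) = -3 - a (V(a) = (6 - a) - 1*3² = (6 - a) - 1*9 = (6 - a) - 9 = -3 - a)
0*(V(6) + L) = 0*((-3 - 1*6) + 4) = 0*((-3 - 6) + 4) = 0*(-9 + 4) = 0*(-5) = 0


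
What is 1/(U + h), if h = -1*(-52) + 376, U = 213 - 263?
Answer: 1/378 ≈ 0.0026455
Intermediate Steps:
U = -50
h = 428 (h = 52 + 376 = 428)
1/(U + h) = 1/(-50 + 428) = 1/378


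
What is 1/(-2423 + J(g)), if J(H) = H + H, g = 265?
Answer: -1/1893 ≈ -0.00052826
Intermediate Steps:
J(H) = 2*H
1/(-2423 + J(g)) = 1/(-2423 + 2*265) = 1/(-2423 + 530) = 1/(-1893) = -1/1893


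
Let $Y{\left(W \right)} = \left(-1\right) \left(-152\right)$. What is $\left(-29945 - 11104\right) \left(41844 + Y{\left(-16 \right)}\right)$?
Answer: $-1723893804$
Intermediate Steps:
$Y{\left(W \right)} = 152$
$\left(-29945 - 11104\right) \left(41844 + Y{\left(-16 \right)}\right) = \left(-29945 - 11104\right) \left(41844 + 152\right) = \left(-41049\right) 41996 = -1723893804$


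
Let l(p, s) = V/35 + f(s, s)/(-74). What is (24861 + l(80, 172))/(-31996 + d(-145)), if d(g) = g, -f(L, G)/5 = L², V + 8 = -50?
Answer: -34781449/41622595 ≈ -0.83564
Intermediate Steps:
V = -58 (V = -8 - 50 = -58)
f(L, G) = -5*L²
l(p, s) = -58/35 + 5*s²/74 (l(p, s) = -58/35 - 5*s²/(-74) = -58*1/35 - 5*s²*(-1/74) = -58/35 + 5*s²/74)
(24861 + l(80, 172))/(-31996 + d(-145)) = (24861 + (-58/35 + (5/74)*172²))/(-31996 - 145) = (24861 + (-58/35 + (5/74)*29584))/(-32141) = (24861 + (-58/35 + 73960/37))*(-1/32141) = (24861 + 2586454/1295)*(-1/32141) = (34781449/1295)*(-1/32141) = -34781449/41622595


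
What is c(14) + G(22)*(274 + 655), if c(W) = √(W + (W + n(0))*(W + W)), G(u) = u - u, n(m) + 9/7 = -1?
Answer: 3*√38 ≈ 18.493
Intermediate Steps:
n(m) = -16/7 (n(m) = -9/7 - 1 = -16/7)
G(u) = 0
c(W) = √(W + 2*W*(-16/7 + W)) (c(W) = √(W + (W - 16/7)*(W + W)) = √(W + (-16/7 + W)*(2*W)) = √(W + 2*W*(-16/7 + W)))
c(14) + G(22)*(274 + 655) = √7*√(14*(-25 + 14*14))/7 + 0*(274 + 655) = √7*√(14*(-25 + 196))/7 + 0*929 = √7*√(14*171)/7 + 0 = √7*√2394/7 + 0 = √7*(3*√266)/7 + 0 = 3*√38 + 0 = 3*√38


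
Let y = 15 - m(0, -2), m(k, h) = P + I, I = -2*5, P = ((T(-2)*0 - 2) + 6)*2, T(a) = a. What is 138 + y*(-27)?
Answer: -321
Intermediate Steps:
P = 8 (P = ((-2*0 - 2) + 6)*2 = ((0 - 2) + 6)*2 = (-2 + 6)*2 = 4*2 = 8)
I = -10
m(k, h) = -2 (m(k, h) = 8 - 10 = -2)
y = 17 (y = 15 - 1*(-2) = 15 + 2 = 17)
138 + y*(-27) = 138 + 17*(-27) = 138 - 459 = -321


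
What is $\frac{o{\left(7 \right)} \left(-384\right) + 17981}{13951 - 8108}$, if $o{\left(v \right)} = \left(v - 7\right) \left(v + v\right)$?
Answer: $\frac{17981}{5843} \approx 3.0774$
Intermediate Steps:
$o{\left(v \right)} = 2 v \left(-7 + v\right)$ ($o{\left(v \right)} = \left(-7 + v\right) 2 v = 2 v \left(-7 + v\right)$)
$\frac{o{\left(7 \right)} \left(-384\right) + 17981}{13951 - 8108} = \frac{2 \cdot 7 \left(-7 + 7\right) \left(-384\right) + 17981}{13951 - 8108} = \frac{2 \cdot 7 \cdot 0 \left(-384\right) + 17981}{5843} = \left(0 \left(-384\right) + 17981\right) \frac{1}{5843} = \left(0 + 17981\right) \frac{1}{5843} = 17981 \cdot \frac{1}{5843} = \frac{17981}{5843}$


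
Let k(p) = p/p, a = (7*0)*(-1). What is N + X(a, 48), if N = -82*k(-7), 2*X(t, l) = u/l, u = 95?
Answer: -7777/96 ≈ -81.010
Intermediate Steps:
a = 0 (a = 0*(-1) = 0)
k(p) = 1
X(t, l) = 95/(2*l) (X(t, l) = (95/l)/2 = 95/(2*l))
N = -82 (N = -82*1 = -82)
N + X(a, 48) = -82 + (95/2)/48 = -82 + (95/2)*(1/48) = -82 + 95/96 = -7777/96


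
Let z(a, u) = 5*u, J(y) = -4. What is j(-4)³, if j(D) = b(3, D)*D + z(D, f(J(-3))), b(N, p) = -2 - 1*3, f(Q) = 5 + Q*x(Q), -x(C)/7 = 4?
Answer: 221445125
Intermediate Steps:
x(C) = -28 (x(C) = -7*4 = -28)
f(Q) = 5 - 28*Q (f(Q) = 5 + Q*(-28) = 5 - 28*Q)
b(N, p) = -5 (b(N, p) = -2 - 3 = -5)
j(D) = 585 - 5*D (j(D) = -5*D + 5*(5 - 28*(-4)) = -5*D + 5*(5 + 112) = -5*D + 5*117 = -5*D + 585 = 585 - 5*D)
j(-4)³ = (585 - 5*(-4))³ = (585 + 20)³ = 605³ = 221445125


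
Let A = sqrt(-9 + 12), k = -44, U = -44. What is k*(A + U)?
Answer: 1936 - 44*sqrt(3) ≈ 1859.8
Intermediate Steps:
A = sqrt(3) ≈ 1.7320
k*(A + U) = -44*(sqrt(3) - 44) = -44*(-44 + sqrt(3)) = 1936 - 44*sqrt(3)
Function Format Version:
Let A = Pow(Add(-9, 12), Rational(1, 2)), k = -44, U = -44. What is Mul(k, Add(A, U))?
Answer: Add(1936, Mul(-44, Pow(3, Rational(1, 2)))) ≈ 1859.8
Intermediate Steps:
A = Pow(3, Rational(1, 2)) ≈ 1.7320
Mul(k, Add(A, U)) = Mul(-44, Add(Pow(3, Rational(1, 2)), -44)) = Mul(-44, Add(-44, Pow(3, Rational(1, 2)))) = Add(1936, Mul(-44, Pow(3, Rational(1, 2))))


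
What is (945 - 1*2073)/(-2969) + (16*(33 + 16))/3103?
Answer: 5827880/9212807 ≈ 0.63258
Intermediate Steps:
(945 - 1*2073)/(-2969) + (16*(33 + 16))/3103 = (945 - 2073)*(-1/2969) + (16*49)*(1/3103) = -1128*(-1/2969) + 784*(1/3103) = 1128/2969 + 784/3103 = 5827880/9212807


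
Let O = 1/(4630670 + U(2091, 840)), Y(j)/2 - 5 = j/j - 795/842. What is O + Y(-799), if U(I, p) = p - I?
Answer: 19707437104/1948985399 ≈ 10.112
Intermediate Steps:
Y(j) = 4257/421 (Y(j) = 10 + 2*(j/j - 795/842) = 10 + 2*(1 - 795*1/842) = 10 + 2*(1 - 795/842) = 10 + 2*(47/842) = 10 + 47/421 = 4257/421)
O = 1/4629419 (O = 1/(4630670 + (840 - 1*2091)) = 1/(4630670 + (840 - 2091)) = 1/(4630670 - 1251) = 1/4629419 ≈ 2.1601e-7)
O + Y(-799) = 1/4629419 + 4257/421 = 19707437104/1948985399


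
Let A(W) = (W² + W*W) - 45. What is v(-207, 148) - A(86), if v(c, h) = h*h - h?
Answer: 7009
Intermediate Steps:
A(W) = -45 + 2*W² (A(W) = (W² + W²) - 45 = 2*W² - 45 = -45 + 2*W²)
v(c, h) = h² - h
v(-207, 148) - A(86) = 148*(-1 + 148) - (-45 + 2*86²) = 148*147 - (-45 + 2*7396) = 21756 - (-45 + 14792) = 21756 - 1*14747 = 21756 - 14747 = 7009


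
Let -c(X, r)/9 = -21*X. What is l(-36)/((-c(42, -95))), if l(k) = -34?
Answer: 17/3969 ≈ 0.0042832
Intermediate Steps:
c(X, r) = 189*X (c(X, r) = -(-189)*X = 189*X)
l(-36)/((-c(42, -95))) = -34/((-189*42)) = -34/((-1*7938)) = -34/(-7938) = -34*(-1/7938) = 17/3969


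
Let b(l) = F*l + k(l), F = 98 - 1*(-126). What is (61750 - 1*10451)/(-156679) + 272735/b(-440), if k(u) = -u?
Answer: -9553060989/3074668696 ≈ -3.1070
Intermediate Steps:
F = 224 (F = 98 + 126 = 224)
b(l) = 223*l (b(l) = 224*l - l = 223*l)
(61750 - 1*10451)/(-156679) + 272735/b(-440) = (61750 - 1*10451)/(-156679) + 272735/((223*(-440))) = (61750 - 10451)*(-1/156679) + 272735/(-98120) = 51299*(-1/156679) + 272735*(-1/98120) = -51299/156679 - 54547/19624 = -9553060989/3074668696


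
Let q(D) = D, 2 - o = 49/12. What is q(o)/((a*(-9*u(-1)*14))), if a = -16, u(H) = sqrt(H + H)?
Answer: 25*I*sqrt(2)/48384 ≈ 0.00073072*I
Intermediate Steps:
u(H) = sqrt(2)*sqrt(H) (u(H) = sqrt(2*H) = sqrt(2)*sqrt(H))
o = -25/12 (o = 2 - 49/12 = -25/12 ≈ -2.0833)
q(o)/((a*(-9*u(-1)*14))) = -25*(-I*sqrt(2)/4032)/12 = -(-25)*I*sqrt(2)/48384 = 25*I*sqrt(2)/48384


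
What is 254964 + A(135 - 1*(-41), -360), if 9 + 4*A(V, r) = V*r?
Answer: 956487/4 ≈ 2.3912e+5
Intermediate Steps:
A(V, r) = -9/4 + V*r/4 (A(V, r) = -9/4 + (V*r)/4 = -9/4 + V*r/4)
254964 + A(135 - 1*(-41), -360) = 254964 + (-9/4 + (1/4)*(135 - 1*(-41))*(-360)) = 254964 + (-9/4 + (1/4)*(135 + 41)*(-360)) = 254964 + (-9/4 + (1/4)*176*(-360)) = 254964 + (-9/4 - 15840) = 254964 - 63369/4 = 956487/4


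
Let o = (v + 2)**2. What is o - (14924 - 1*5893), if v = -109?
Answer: 2418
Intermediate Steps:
o = 11449 (o = (-109 + 2)**2 = (-107)**2 = 11449)
o - (14924 - 1*5893) = 11449 - (14924 - 1*5893) = 11449 - (14924 - 5893) = 11449 - 1*9031 = 11449 - 9031 = 2418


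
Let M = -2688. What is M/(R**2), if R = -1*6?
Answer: -224/3 ≈ -74.667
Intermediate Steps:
R = -6
M/(R**2) = -2688/((-6)**2) = -2688/36 = -2688*1/36 = -224/3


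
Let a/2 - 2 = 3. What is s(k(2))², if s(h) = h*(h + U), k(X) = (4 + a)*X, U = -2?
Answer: 529984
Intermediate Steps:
a = 10 (a = 4 + 2*3 = 4 + 6 = 10)
k(X) = 14*X (k(X) = (4 + 10)*X = 14*X)
s(h) = h*(-2 + h) (s(h) = h*(h - 2) = h*(-2 + h))
s(k(2))² = ((14*2)*(-2 + 14*2))² = (28*(-2 + 28))² = (28*26)² = 728² = 529984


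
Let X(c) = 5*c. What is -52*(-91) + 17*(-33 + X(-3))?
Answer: 3916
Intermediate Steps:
-52*(-91) + 17*(-33 + X(-3)) = -52*(-91) + 17*(-33 + 5*(-3)) = 4732 + 17*(-33 - 15) = 4732 + 17*(-48) = 4732 - 816 = 3916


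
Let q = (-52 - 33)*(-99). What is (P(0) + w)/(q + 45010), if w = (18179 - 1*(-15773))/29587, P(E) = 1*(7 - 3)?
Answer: 6092/63227419 ≈ 9.6351e-5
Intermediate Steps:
q = 8415 (q = -85*(-99) = 8415)
P(E) = 4 (P(E) = 1*4 = 4)
w = 33952/29587 (w = (18179 + 15773)*(1/29587) = 33952*(1/29587) = 33952/29587 ≈ 1.1475)
(P(0) + w)/(q + 45010) = (4 + 33952/29587)/(8415 + 45010) = (152300/29587)/53425 = (152300/29587)*(1/53425) = 6092/63227419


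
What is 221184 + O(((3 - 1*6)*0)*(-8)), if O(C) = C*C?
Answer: 221184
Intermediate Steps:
O(C) = C**2
221184 + O(((3 - 1*6)*0)*(-8)) = 221184 + (((3 - 1*6)*0)*(-8))**2 = 221184 + (((3 - 6)*0)*(-8))**2 = 221184 + (-3*0*(-8))**2 = 221184 + (0*(-8))**2 = 221184 + 0**2 = 221184 + 0 = 221184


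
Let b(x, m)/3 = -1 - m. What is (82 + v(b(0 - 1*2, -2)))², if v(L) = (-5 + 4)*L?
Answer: 6241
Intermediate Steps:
b(x, m) = -3 - 3*m (b(x, m) = 3*(-1 - m) = -3 - 3*m)
v(L) = -L
(82 + v(b(0 - 1*2, -2)))² = (82 - (-3 - 3*(-2)))² = (82 - (-3 + 6))² = (82 - 1*3)² = (82 - 3)² = 79² = 6241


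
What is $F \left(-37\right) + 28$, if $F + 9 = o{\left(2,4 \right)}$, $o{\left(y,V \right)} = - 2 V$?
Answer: $657$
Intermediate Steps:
$F = -17$ ($F = -9 - 8 = -17$)
$F \left(-37\right) + 28 = \left(-17\right) \left(-37\right) + 28 = 629 + 28 = 657$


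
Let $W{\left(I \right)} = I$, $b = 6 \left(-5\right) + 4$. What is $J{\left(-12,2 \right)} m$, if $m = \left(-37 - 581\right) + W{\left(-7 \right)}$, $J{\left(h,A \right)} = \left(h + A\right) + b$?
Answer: $22500$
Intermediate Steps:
$b = -26$ ($b = -30 + 4 = -26$)
$J{\left(h,A \right)} = -26 + A + h$ ($J{\left(h,A \right)} = \left(h + A\right) - 26 = \left(A + h\right) - 26 = -26 + A + h$)
$m = -625$ ($m = \left(-37 - 581\right) - 7 = -618 - 7 = -625$)
$J{\left(-12,2 \right)} m = \left(-26 + 2 - 12\right) \left(-625\right) = \left(-36\right) \left(-625\right) = 22500$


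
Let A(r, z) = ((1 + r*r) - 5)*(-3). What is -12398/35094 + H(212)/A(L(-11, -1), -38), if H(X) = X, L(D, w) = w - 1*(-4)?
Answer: -423661/29245 ≈ -14.487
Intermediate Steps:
L(D, w) = 4 + w (L(D, w) = w + 4 = 4 + w)
A(r, z) = 12 - 3*r² (A(r, z) = ((1 + r²) - 5)*(-3) = (-4 + r²)*(-3) = 12 - 3*r²)
-12398/35094 + H(212)/A(L(-11, -1), -38) = -12398/35094 + 212/(12 - 3*(4 - 1)²) = -12398*1/35094 + 212/(12 - 3*3²) = -6199/17547 + 212/(12 - 3*9) = -6199/17547 + 212/(12 - 27) = -6199/17547 + 212/(-15) = -6199/17547 + 212*(-1/15) = -6199/17547 - 212/15 = -423661/29245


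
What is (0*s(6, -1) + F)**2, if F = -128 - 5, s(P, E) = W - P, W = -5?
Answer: 17689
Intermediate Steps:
s(P, E) = -5 - P
F = -133
(0*s(6, -1) + F)**2 = (0*(-5 - 1*6) - 133)**2 = (0*(-5 - 6) - 133)**2 = (0*(-11) - 133)**2 = (0 - 133)**2 = (-133)**2 = 17689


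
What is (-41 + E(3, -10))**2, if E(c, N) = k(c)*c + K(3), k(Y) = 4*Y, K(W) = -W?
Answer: 64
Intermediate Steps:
E(c, N) = -3 + 4*c**2 (E(c, N) = (4*c)*c - 1*3 = 4*c**2 - 3 = -3 + 4*c**2)
(-41 + E(3, -10))**2 = (-41 + (-3 + 4*3**2))**2 = (-41 + (-3 + 4*9))**2 = (-41 + (-3 + 36))**2 = (-41 + 33)**2 = (-8)**2 = 64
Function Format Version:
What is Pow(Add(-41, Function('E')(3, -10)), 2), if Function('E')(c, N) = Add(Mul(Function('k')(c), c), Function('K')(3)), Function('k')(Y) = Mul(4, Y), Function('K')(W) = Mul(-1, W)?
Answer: 64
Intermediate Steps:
Function('E')(c, N) = Add(-3, Mul(4, Pow(c, 2))) (Function('E')(c, N) = Add(Mul(Mul(4, c), c), Mul(-1, 3)) = Add(Mul(4, Pow(c, 2)), -3) = Add(-3, Mul(4, Pow(c, 2))))
Pow(Add(-41, Function('E')(3, -10)), 2) = Pow(Add(-41, Add(-3, Mul(4, Pow(3, 2)))), 2) = Pow(Add(-41, Add(-3, Mul(4, 9))), 2) = Pow(Add(-41, Add(-3, 36)), 2) = Pow(Add(-41, 33), 2) = Pow(-8, 2) = 64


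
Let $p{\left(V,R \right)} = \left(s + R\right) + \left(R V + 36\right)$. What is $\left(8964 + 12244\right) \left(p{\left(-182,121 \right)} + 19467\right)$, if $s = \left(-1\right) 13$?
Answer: $-51132488$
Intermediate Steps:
$s = -13$
$p{\left(V,R \right)} = 23 + R + R V$ ($p{\left(V,R \right)} = \left(-13 + R\right) + \left(R V + 36\right) = \left(-13 + R\right) + \left(36 + R V\right) = 23 + R + R V$)
$\left(8964 + 12244\right) \left(p{\left(-182,121 \right)} + 19467\right) = \left(8964 + 12244\right) \left(\left(23 + 121 + 121 \left(-182\right)\right) + 19467\right) = 21208 \left(\left(23 + 121 - 22022\right) + 19467\right) = 21208 \left(-21878 + 19467\right) = 21208 \left(-2411\right) = -51132488$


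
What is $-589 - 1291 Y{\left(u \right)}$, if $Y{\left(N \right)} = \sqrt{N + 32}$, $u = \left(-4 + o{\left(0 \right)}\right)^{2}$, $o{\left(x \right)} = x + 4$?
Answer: $-589 - 5164 \sqrt{2} \approx -7892.0$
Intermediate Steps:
$o{\left(x \right)} = 4 + x$
$u = 0$ ($u = \left(-4 + \left(4 + 0\right)\right)^{2} = \left(-4 + 4\right)^{2} = 0^{2} = 0$)
$Y{\left(N \right)} = \sqrt{32 + N}$
$-589 - 1291 Y{\left(u \right)} = -589 - 1291 \sqrt{32 + 0} = -589 - 1291 \sqrt{32} = -589 - 1291 \cdot 4 \sqrt{2} = -589 - 5164 \sqrt{2}$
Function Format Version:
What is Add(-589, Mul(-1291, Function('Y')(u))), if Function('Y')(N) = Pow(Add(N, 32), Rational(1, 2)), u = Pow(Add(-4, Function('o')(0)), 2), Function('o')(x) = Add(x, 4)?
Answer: Add(-589, Mul(-5164, Pow(2, Rational(1, 2)))) ≈ -7892.0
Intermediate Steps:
Function('o')(x) = Add(4, x)
u = 0 (u = Pow(Add(-4, Add(4, 0)), 2) = Pow(Add(-4, 4), 2) = Pow(0, 2) = 0)
Function('Y')(N) = Pow(Add(32, N), Rational(1, 2))
Add(-589, Mul(-1291, Function('Y')(u))) = Add(-589, Mul(-1291, Pow(Add(32, 0), Rational(1, 2)))) = Add(-589, Mul(-1291, Pow(32, Rational(1, 2)))) = Add(-589, Mul(-1291, Mul(4, Pow(2, Rational(1, 2))))) = Add(-589, Mul(-5164, Pow(2, Rational(1, 2))))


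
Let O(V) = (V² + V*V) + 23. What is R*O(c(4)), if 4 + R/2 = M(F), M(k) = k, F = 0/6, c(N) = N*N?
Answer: -4280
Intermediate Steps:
c(N) = N²
O(V) = 23 + 2*V² (O(V) = (V² + V²) + 23 = 2*V² + 23 = 23 + 2*V²)
F = 0 (F = 0*(⅙) = 0)
R = -8 (R = -8 + 2*0 = -8 + 0 = -8)
R*O(c(4)) = -8*(23 + 2*(4²)²) = -8*(23 + 2*16²) = -8*(23 + 2*256) = -8*(23 + 512) = -8*535 = -4280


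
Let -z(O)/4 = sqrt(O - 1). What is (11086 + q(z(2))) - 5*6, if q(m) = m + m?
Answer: 11048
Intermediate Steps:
z(O) = -4*sqrt(-1 + O) (z(O) = -4*sqrt(O - 1) = -4*sqrt(-1 + O))
q(m) = 2*m
(11086 + q(z(2))) - 5*6 = (11086 + 2*(-4*sqrt(-1 + 2))) - 5*6 = (11086 + 2*(-4*sqrt(1))) - 30 = (11086 + 2*(-4*1)) - 30 = (11086 + 2*(-4)) - 30 = (11086 - 8) - 30 = 11078 - 30 = 11048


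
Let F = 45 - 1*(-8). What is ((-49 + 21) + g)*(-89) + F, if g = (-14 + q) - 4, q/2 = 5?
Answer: 3257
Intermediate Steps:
q = 10 (q = 2*5 = 10)
g = -8 (g = (-14 + 10) - 4 = -4 - 4 = -8)
F = 53 (F = 45 + 8 = 53)
((-49 + 21) + g)*(-89) + F = ((-49 + 21) - 8)*(-89) + 53 = (-28 - 8)*(-89) + 53 = -36*(-89) + 53 = 3204 + 53 = 3257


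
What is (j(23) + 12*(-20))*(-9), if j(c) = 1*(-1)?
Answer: 2169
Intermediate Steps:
j(c) = -1
(j(23) + 12*(-20))*(-9) = (-1 + 12*(-20))*(-9) = (-1 - 240)*(-9) = -241*(-9) = 2169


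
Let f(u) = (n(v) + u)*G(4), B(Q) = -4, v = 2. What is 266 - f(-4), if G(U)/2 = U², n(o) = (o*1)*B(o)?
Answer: 650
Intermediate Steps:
n(o) = -4*o (n(o) = (o*1)*(-4) = o*(-4) = -4*o)
G(U) = 2*U²
f(u) = -256 + 32*u (f(u) = (-4*2 + u)*(2*4²) = (-8 + u)*(2*16) = (-8 + u)*32 = -256 + 32*u)
266 - f(-4) = 266 - (-256 + 32*(-4)) = 266 - (-256 - 128) = 266 - 1*(-384) = 266 + 384 = 650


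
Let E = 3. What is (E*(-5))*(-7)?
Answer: 105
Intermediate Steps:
(E*(-5))*(-7) = (3*(-5))*(-7) = -15*(-7) = 105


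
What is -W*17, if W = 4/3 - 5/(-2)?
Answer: -391/6 ≈ -65.167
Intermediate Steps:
W = 23/6 (W = 4*(1/3) - 5*(-1/2) = 4/3 + 5/2 = 23/6 ≈ 3.8333)
-W*17 = -1*23/6*17 = -23/6*17 = -391/6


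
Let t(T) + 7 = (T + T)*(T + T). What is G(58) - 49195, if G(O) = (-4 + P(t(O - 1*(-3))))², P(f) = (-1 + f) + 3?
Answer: 221216430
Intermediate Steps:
t(T) = -7 + 4*T² (t(T) = -7 + (T + T)*(T + T) = -7 + (2*T)*(2*T) = -7 + 4*T²)
P(f) = 2 + f
G(O) = (-9 + 4*(3 + O)²)² (G(O) = (-4 + (2 + (-7 + 4*(O - 1*(-3))²)))² = (-4 + (2 + (-7 + 4*(O + 3)²)))² = (-4 + (2 + (-7 + 4*(3 + O)²)))² = (-4 + (-5 + 4*(3 + O)²))² = (-9 + 4*(3 + O)²)²)
G(58) - 49195 = (-9 + 4*(3 + 58)²)² - 49195 = (-9 + 4*61²)² - 49195 = (-9 + 4*3721)² - 49195 = (-9 + 14884)² - 49195 = 14875² - 49195 = 221265625 - 49195 = 221216430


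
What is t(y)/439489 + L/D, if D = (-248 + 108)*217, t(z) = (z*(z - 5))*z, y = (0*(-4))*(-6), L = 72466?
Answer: -36233/15190 ≈ -2.3853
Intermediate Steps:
y = 0 (y = 0*(-6) = 0)
t(z) = z**2*(-5 + z) (t(z) = (z*(-5 + z))*z = z**2*(-5 + z))
D = -30380 (D = -140*217 = -30380)
t(y)/439489 + L/D = (0**2*(-5 + 0))/439489 + 72466/(-30380) = (0*(-5))*(1/439489) + 72466*(-1/30380) = 0*(1/439489) - 36233/15190 = 0 - 36233/15190 = -36233/15190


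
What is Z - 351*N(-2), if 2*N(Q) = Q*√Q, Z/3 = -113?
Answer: -339 + 351*I*√2 ≈ -339.0 + 496.39*I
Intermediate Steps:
Z = -339 (Z = 3*(-113) = -339)
N(Q) = Q^(3/2)/2 (N(Q) = (Q*√Q)/2 = Q^(3/2)/2)
Z - 351*N(-2) = -339 - 351*(-2)^(3/2)/2 = -339 - 351*(-2*I*√2)/2 = -339 - (-351)*I*√2 = -339 + 351*I*√2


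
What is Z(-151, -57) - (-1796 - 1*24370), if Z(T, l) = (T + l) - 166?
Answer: 25792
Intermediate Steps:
Z(T, l) = -166 + T + l
Z(-151, -57) - (-1796 - 1*24370) = (-166 - 151 - 57) - (-1796 - 1*24370) = -374 - (-1796 - 24370) = -374 - 1*(-26166) = -374 + 26166 = 25792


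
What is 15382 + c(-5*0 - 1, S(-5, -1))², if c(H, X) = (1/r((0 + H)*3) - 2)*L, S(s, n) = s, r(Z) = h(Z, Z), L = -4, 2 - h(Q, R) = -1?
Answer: 138838/9 ≈ 15426.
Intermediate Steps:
h(Q, R) = 3 (h(Q, R) = 2 - 1*(-1) = 2 + 1 = 3)
r(Z) = 3
c(H, X) = 20/3 (c(H, X) = (1/3 - 2)*(-4) = (⅓ - 2)*(-4) = -5/3*(-4) = 20/3)
15382 + c(-5*0 - 1, S(-5, -1))² = 15382 + (20/3)² = 15382 + 400/9 = 138838/9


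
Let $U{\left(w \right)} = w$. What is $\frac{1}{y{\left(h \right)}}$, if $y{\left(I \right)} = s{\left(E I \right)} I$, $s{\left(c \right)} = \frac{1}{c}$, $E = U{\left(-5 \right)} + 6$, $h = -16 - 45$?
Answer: $1$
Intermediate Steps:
$h = -61$ ($h = -16 - 45 = -61$)
$E = 1$ ($E = -5 + 6 = 1$)
$y{\left(I \right)} = 1$ ($y{\left(I \right)} = \frac{I}{1 I} = \frac{I}{I} = 1$)
$\frac{1}{y{\left(h \right)}} = 1^{-1} = 1$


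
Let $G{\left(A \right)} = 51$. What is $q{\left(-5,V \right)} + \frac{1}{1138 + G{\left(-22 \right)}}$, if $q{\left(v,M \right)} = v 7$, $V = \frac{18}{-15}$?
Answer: $- \frac{41614}{1189} \approx -34.999$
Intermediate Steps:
$V = - \frac{6}{5}$ ($V = 18 \left(- \frac{1}{15}\right) = - \frac{6}{5} \approx -1.2$)
$q{\left(v,M \right)} = 7 v$
$q{\left(-5,V \right)} + \frac{1}{1138 + G{\left(-22 \right)}} = 7 \left(-5\right) + \frac{1}{1138 + 51} = -35 + \frac{1}{1189} = - \frac{41614}{1189}$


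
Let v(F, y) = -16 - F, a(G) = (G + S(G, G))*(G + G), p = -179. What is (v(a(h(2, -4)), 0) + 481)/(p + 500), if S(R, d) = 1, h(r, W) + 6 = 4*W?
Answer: -153/107 ≈ -1.4299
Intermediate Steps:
h(r, W) = -6 + 4*W
a(G) = 2*G*(1 + G) (a(G) = (G + 1)*(G + G) = (1 + G)*(2*G) = 2*G*(1 + G))
(v(a(h(2, -4)), 0) + 481)/(p + 500) = ((-16 - 2*(-6 + 4*(-4))*(1 + (-6 + 4*(-4)))) + 481)/(-179 + 500) = ((-16 - 2*(-6 - 16)*(1 + (-6 - 16))) + 481)/321 = ((-16 - 2*(-22)*(1 - 22)) + 481)*(1/321) = ((-16 - 2*(-22)*(-21)) + 481)*(1/321) = ((-16 - 1*924) + 481)*(1/321) = ((-16 - 924) + 481)*(1/321) = (-940 + 481)*(1/321) = -459*1/321 = -153/107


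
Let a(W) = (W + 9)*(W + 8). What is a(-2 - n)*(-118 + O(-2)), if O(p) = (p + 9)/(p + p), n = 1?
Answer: -7185/2 ≈ -3592.5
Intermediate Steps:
O(p) = (9 + p)/(2*p) (O(p) = (9 + p)/((2*p)) = (9 + p)*(1/(2*p)) = (9 + p)/(2*p))
a(W) = (8 + W)*(9 + W) (a(W) = (9 + W)*(8 + W) = (8 + W)*(9 + W))
a(-2 - n)*(-118 + O(-2)) = (72 + (-2 - 1*1)² + 17*(-2 - 1*1))*(-118 + (½)*(9 - 2)/(-2)) = (72 + (-2 - 1)² + 17*(-2 - 1))*(-118 + (½)*(-½)*7) = (72 + (-3)² + 17*(-3))*(-118 - 7/4) = (72 + 9 - 51)*(-479/4) = 30*(-479/4) = -7185/2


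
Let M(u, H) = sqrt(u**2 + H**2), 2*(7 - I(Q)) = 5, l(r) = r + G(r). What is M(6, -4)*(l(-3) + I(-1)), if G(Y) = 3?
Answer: 9*sqrt(13) ≈ 32.450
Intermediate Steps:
l(r) = 3 + r (l(r) = r + 3 = 3 + r)
I(Q) = 9/2 (I(Q) = 7 - 1/2*5 = 7 - 5/2 = 9/2)
M(u, H) = sqrt(H**2 + u**2)
M(6, -4)*(l(-3) + I(-1)) = sqrt((-4)**2 + 6**2)*((3 - 3) + 9/2) = sqrt(16 + 36)*(0 + 9/2) = sqrt(52)*(9/2) = (2*sqrt(13))*(9/2) = 9*sqrt(13)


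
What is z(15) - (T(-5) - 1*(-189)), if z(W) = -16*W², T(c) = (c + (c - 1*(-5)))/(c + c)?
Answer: -7579/2 ≈ -3789.5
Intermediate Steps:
T(c) = (5 + 2*c)/(2*c) (T(c) = (c + (c + 5))/((2*c)) = (c + (5 + c))*(1/(2*c)) = (5 + 2*c)*(1/(2*c)) = (5 + 2*c)/(2*c))
z(15) - (T(-5) - 1*(-189)) = -16*15² - ((5/2 - 5)/(-5) - 1*(-189)) = -16*225 - (-⅕*(-5/2) + 189) = -3600 - (½ + 189) = -3600 - 1*379/2 = -3600 - 379/2 = -7579/2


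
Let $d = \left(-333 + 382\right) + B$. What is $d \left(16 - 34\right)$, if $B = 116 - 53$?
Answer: $-2016$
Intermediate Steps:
$B = 63$ ($B = 116 - 53 = 63$)
$d = 112$ ($d = \left(-333 + 382\right) + 63 = 49 + 63 = 112$)
$d \left(16 - 34\right) = 112 \left(16 - 34\right) = 112 \left(-18\right) = -2016$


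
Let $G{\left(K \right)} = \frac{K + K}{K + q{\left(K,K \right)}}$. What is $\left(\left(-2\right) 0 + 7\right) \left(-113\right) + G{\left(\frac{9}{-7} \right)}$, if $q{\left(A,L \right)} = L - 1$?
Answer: $- \frac{19757}{25} \approx -790.28$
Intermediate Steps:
$q{\left(A,L \right)} = -1 + L$
$G{\left(K \right)} = \frac{2 K}{-1 + 2 K}$ ($G{\left(K \right)} = \frac{K + K}{K + \left(-1 + K\right)} = \frac{2 K}{-1 + 2 K}$)
$\left(\left(-2\right) 0 + 7\right) \left(-113\right) + G{\left(\frac{9}{-7} \right)} = \left(\left(-2\right) 0 + 7\right) \left(-113\right) + \frac{2 \frac{9}{-7}}{-1 + 2 \frac{9}{-7}} = \left(0 + 7\right) \left(-113\right) + \frac{2 \cdot 9 \left(- \frac{1}{7}\right)}{-1 + 2 \cdot 9 \left(- \frac{1}{7}\right)} = 7 \left(-113\right) + 2 \left(- \frac{9}{7}\right) \frac{1}{-1 + 2 \left(- \frac{9}{7}\right)} = -791 + 2 \left(- \frac{9}{7}\right) \frac{1}{-1 - \frac{18}{7}} = -791 + 2 \left(- \frac{9}{7}\right) \frac{1}{- \frac{25}{7}} = -791 + 2 \left(- \frac{9}{7}\right) \left(- \frac{7}{25}\right) = -791 + \frac{18}{25} = - \frac{19757}{25}$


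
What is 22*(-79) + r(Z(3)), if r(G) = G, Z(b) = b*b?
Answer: -1729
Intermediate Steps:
Z(b) = b**2
22*(-79) + r(Z(3)) = 22*(-79) + 3**2 = -1738 + 9 = -1729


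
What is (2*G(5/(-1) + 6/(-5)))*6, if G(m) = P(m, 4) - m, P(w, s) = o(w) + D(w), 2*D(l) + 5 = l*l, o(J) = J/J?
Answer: 7176/25 ≈ 287.04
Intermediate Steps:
o(J) = 1
D(l) = -5/2 + l²/2 (D(l) = -5/2 + (l*l)/2 = -5/2 + l²/2)
P(w, s) = -3/2 + w²/2 (P(w, s) = 1 + (-5/2 + w²/2) = -3/2 + w²/2)
G(m) = -3/2 + m²/2 - m (G(m) = (-3/2 + m²/2) - m = -3/2 + m²/2 - m)
(2*G(5/(-1) + 6/(-5)))*6 = (2*(-3/2 + (5/(-1) + 6/(-5))²/2 - (5/(-1) + 6/(-5))))*6 = (2*(-3/2 + (5*(-1) + 6*(-⅕))²/2 - (5*(-1) + 6*(-⅕))))*6 = (2*(-3/2 + (-5 - 6/5)²/2 - (-5 - 6/5)))*6 = (2*(-3/2 + (-31/5)²/2 - 1*(-31/5)))*6 = (2*(-3/2 + (½)*(961/25) + 31/5))*6 = (2*(-3/2 + 961/50 + 31/5))*6 = (2*(598/25))*6 = (1196/25)*6 = 7176/25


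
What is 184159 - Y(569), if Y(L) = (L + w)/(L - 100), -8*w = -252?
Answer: 172739941/938 ≈ 1.8416e+5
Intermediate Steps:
w = 63/2 (w = -1/8*(-252) = 63/2 ≈ 31.500)
Y(L) = (63/2 + L)/(-100 + L) (Y(L) = (L + 63/2)/(L - 100) = (63/2 + L)/(-100 + L))
184159 - Y(569) = 184159 - (63/2 + 569)/(-100 + 569) = 184159 - 1201/(469*2) = 184159 - 1*1201/938 = 184159 - 1201/938 = 172739941/938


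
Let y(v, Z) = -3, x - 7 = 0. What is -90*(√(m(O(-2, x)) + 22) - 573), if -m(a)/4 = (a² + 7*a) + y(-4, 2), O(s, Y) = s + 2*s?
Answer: 51570 - 90*√58 ≈ 50885.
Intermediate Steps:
x = 7 (x = 7 + 0 = 7)
O(s, Y) = 3*s
m(a) = 12 - 28*a - 4*a² (m(a) = -4*((a² + 7*a) - 3) = -4*(-3 + a² + 7*a) = 12 - 28*a - 4*a²)
-90*(√(m(O(-2, x)) + 22) - 573) = -90*(√((12 - 84*(-2) - 4*(3*(-2))²) + 22) - 573) = -90*(√((12 - 28*(-6) - 4*(-6)²) + 22) - 573) = -90*(√((12 + 168 - 4*36) + 22) - 573) = -90*(√((12 + 168 - 144) + 22) - 573) = -90*(√(36 + 22) - 573) = -90*(√58 - 573) = -90*(-573 + √58) = 51570 - 90*√58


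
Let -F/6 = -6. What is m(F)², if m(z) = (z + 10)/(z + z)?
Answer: 529/1296 ≈ 0.40818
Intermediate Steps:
F = 36 (F = -6*(-6) = 36)
m(z) = (10 + z)/(2*z) (m(z) = (10 + z)/((2*z)) = (10 + z)*(1/(2*z)) = (10 + z)/(2*z))
m(F)² = ((½)*(10 + 36)/36)² = ((½)*(1/36)*46)² = (23/36)² = 529/1296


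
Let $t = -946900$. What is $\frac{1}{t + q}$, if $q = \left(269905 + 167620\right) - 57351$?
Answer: $- \frac{1}{566726} \approx -1.7645 \cdot 10^{-6}$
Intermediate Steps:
$q = 380174$ ($q = 437525 - 57351 = 380174$)
$\frac{1}{t + q} = \frac{1}{-946900 + 380174} = \frac{1}{-566726} = - \frac{1}{566726}$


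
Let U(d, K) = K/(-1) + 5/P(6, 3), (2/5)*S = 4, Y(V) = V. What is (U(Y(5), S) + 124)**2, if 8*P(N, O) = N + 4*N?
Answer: 119716/9 ≈ 13302.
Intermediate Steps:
S = 10 (S = (5/2)*4 = 10)
P(N, O) = 5*N/8 (P(N, O) = (N + 4*N)/8 = (5*N)/8 = 5*N/8)
U(d, K) = 4/3 - K (U(d, K) = K/(-1) + 5/(((5/8)*6)) = K*(-1) + 5/(15/4) = -K + 5*(4/15) = -K + 4/3 = 4/3 - K)
(U(Y(5), S) + 124)**2 = ((4/3 - 1*10) + 124)**2 = ((4/3 - 10) + 124)**2 = (-26/3 + 124)**2 = (346/3)**2 = 119716/9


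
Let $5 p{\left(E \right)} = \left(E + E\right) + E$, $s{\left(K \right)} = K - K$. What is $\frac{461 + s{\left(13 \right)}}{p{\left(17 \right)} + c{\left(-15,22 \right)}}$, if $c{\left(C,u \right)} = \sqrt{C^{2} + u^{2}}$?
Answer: $- \frac{117555}{15124} + \frac{11525 \sqrt{709}}{15124} \approx 12.518$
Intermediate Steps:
$s{\left(K \right)} = 0$
$p{\left(E \right)} = \frac{3 E}{5}$ ($p{\left(E \right)} = \frac{\left(E + E\right) + E}{5} = \frac{2 E + E}{5} = \frac{3 E}{5}$)
$\frac{461 + s{\left(13 \right)}}{p{\left(17 \right)} + c{\left(-15,22 \right)}} = \frac{461 + 0}{\frac{3}{5} \cdot 17 + \sqrt{\left(-15\right)^{2} + 22^{2}}} = \frac{461}{\frac{51}{5} + \sqrt{225 + 484}} = \frac{461}{\frac{51}{5} + \sqrt{709}}$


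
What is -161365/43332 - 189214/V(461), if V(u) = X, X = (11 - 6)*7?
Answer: -8204668823/1516620 ≈ -5409.8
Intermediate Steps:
X = 35 (X = 5*7 = 35)
V(u) = 35
-161365/43332 - 189214/V(461) = -161365/43332 - 189214/35 = -8204668823/1516620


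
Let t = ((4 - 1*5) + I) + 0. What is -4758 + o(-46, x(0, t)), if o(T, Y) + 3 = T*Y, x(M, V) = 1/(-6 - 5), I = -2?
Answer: -52325/11 ≈ -4756.8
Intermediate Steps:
t = -3 (t = ((4 - 1*5) - 2) + 0 = ((4 - 5) - 2) + 0 = (-1 - 2) + 0 = -3 + 0 = -3)
x(M, V) = -1/11 (x(M, V) = 1/(-11) = -1/11)
o(T, Y) = -3 + T*Y
-4758 + o(-46, x(0, t)) = -4758 + (-3 - 46*(-1/11)) = -4758 + (-3 + 46/11) = -4758 + 13/11 = -52325/11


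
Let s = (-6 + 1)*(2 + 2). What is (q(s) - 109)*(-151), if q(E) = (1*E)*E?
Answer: -43941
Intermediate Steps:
s = -20 (s = -5*4 = -20)
q(E) = E**2 (q(E) = E*E = E**2)
(q(s) - 109)*(-151) = ((-20)**2 - 109)*(-151) = (400 - 109)*(-151) = 291*(-151) = -43941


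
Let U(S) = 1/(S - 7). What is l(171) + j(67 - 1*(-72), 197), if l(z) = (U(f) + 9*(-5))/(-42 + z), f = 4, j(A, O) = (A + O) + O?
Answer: 206135/387 ≈ 532.65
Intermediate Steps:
j(A, O) = A + 2*O
U(S) = 1/(-7 + S)
l(z) = -136/(3*(-42 + z)) (l(z) = (1/(-7 + 4) + 9*(-5))/(-42 + z) = (1/(-3) - 45)/(-42 + z) = (-⅓ - 45)/(-42 + z) = -136/(3*(-42 + z)))
l(171) + j(67 - 1*(-72), 197) = -136/(-126 + 3*171) + ((67 - 1*(-72)) + 2*197) = -136/(-126 + 513) + ((67 + 72) + 394) = -136/387 + (139 + 394) = -136*1/387 + 533 = -136/387 + 533 = 206135/387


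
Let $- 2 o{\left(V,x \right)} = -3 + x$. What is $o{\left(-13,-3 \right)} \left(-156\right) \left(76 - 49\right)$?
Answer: $-12636$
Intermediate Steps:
$o{\left(V,x \right)} = \frac{3}{2} - \frac{x}{2}$ ($o{\left(V,x \right)} = - \frac{-3 + x}{2} = \frac{3}{2} - \frac{x}{2}$)
$o{\left(-13,-3 \right)} \left(-156\right) \left(76 - 49\right) = \left(\frac{3}{2} - - \frac{3}{2}\right) \left(-156\right) \left(76 - 49\right) = \left(\frac{3}{2} + \frac{3}{2}\right) \left(-156\right) 27 = 3 \left(-156\right) 27 = \left(-468\right) 27 = -12636$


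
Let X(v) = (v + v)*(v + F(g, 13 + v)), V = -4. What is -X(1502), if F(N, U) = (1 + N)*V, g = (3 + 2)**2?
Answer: -4199592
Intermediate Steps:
g = 25 (g = 5**2 = 25)
F(N, U) = -4 - 4*N (F(N, U) = (1 + N)*(-4) = -4 - 4*N)
X(v) = 2*v*(-104 + v) (X(v) = (v + v)*(v + (-4 - 4*25)) = (2*v)*(v + (-4 - 100)) = (2*v)*(v - 104) = (2*v)*(-104 + v) = 2*v*(-104 + v))
-X(1502) = -2*1502*(-104 + 1502) = -2*1502*1398 = -1*4199592 = -4199592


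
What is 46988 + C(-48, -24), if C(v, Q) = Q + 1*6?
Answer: 46970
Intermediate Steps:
C(v, Q) = 6 + Q (C(v, Q) = Q + 6 = 6 + Q)
46988 + C(-48, -24) = 46988 + (6 - 24) = 46988 - 18 = 46970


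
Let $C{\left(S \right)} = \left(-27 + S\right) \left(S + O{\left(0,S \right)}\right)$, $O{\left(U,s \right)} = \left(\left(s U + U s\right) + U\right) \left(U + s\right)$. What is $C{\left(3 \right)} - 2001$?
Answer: $-2073$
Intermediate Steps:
$O{\left(U,s \right)} = \left(U + s\right) \left(U + 2 U s\right)$ ($O{\left(U,s \right)} = \left(\left(U s + U s\right) + U\right) \left(U + s\right) = \left(2 U s + U\right) \left(U + s\right) = \left(U + 2 U s\right) \left(U + s\right) = \left(U + s\right) \left(U + 2 U s\right)$)
$C{\left(S \right)} = S \left(-27 + S\right)$ ($C{\left(S \right)} = \left(-27 + S\right) \left(S + 0 \left(0 + S + 2 S^{2} + 2 \cdot 0 S\right)\right) = \left(-27 + S\right) \left(S + 0 \left(0 + S + 2 S^{2} + 0\right)\right) = \left(-27 + S\right) \left(S + 0 \left(S + 2 S^{2}\right)\right) = \left(-27 + S\right) \left(S + 0\right) = \left(-27 + S\right) S = S \left(-27 + S\right)$)
$C{\left(3 \right)} - 2001 = 3 \left(-27 + 3\right) - 2001 = 3 \left(-24\right) - 2001 = -72 - 2001 = -2073$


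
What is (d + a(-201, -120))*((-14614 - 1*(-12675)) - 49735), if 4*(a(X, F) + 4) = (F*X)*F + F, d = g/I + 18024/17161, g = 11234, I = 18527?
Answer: 11888792398086087624/317941847 ≈ 3.7393e+10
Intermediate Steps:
d = 526717322/317941847 (d = 11234/18527 + 18024/17161 = 526717322/317941847 ≈ 1.6566)
a(X, F) = -4 + F/4 + X*F**2/4 (a(X, F) = -4 + ((F*X)*F + F)/4 = -4 + (X*F**2 + F)/4 = -4 + (F + X*F**2)/4 = -4 + (F/4 + X*F**2/4) = -4 + F/4 + X*F**2/4)
(d + a(-201, -120))*((-14614 - 1*(-12675)) - 49735) = (526717322/317941847 + (-4 + (1/4)*(-120) + (1/4)*(-201)*(-120)**2))*((-14614 - 1*(-12675)) - 49735) = (526717322/317941847 + (-4 - 30 + (1/4)*(-201)*14400))*((-14614 + 12675) - 49735) = (526717322/317941847 + (-4 - 30 - 723600))*(-1939 - 49735) = (526717322/317941847 - 723634)*(-51674) = -230073003794676/317941847*(-51674) = 11888792398086087624/317941847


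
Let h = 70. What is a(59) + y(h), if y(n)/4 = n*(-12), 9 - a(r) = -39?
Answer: -3312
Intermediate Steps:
a(r) = 48 (a(r) = 9 - 1*(-39) = 9 + 39 = 48)
y(n) = -48*n (y(n) = 4*(n*(-12)) = 4*(-12*n) = -48*n)
a(59) + y(h) = 48 - 48*70 = 48 - 3360 = -3312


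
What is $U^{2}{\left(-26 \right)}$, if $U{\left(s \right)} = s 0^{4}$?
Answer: $0$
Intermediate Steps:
$U{\left(s \right)} = 0$ ($U{\left(s \right)} = s 0 = 0$)
$U^{2}{\left(-26 \right)} = 0^{2} = 0$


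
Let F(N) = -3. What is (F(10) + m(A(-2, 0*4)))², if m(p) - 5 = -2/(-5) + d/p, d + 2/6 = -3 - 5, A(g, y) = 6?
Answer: 8281/8100 ≈ 1.0223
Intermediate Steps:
d = -25/3 (d = -⅓ + (-3 - 5) = -⅓ - 8 = -25/3 ≈ -8.3333)
m(p) = 27/5 - 25/(3*p) (m(p) = 5 + (-2/(-5) - 25/(3*p)) = 5 + (-2*(-⅕) - 25/(3*p)) = 5 + (⅖ - 25/(3*p)) = 27/5 - 25/(3*p))
(F(10) + m(A(-2, 0*4)))² = (-3 + (1/15)*(-125 + 81*6)/6)² = (-3 + (1/15)*(⅙)*(-125 + 486))² = (-3 + (1/15)*(⅙)*361)² = (-3 + 361/90)² = (91/90)² = 8281/8100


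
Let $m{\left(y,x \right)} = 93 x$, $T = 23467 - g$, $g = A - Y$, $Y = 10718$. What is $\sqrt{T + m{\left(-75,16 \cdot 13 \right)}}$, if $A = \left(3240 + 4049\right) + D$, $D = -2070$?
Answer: $\sqrt{48310} \approx 219.8$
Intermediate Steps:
$A = 5219$ ($A = \left(3240 + 4049\right) - 2070 = 7289 - 2070 = 5219$)
$g = -5499$ ($g = 5219 - 10718 = -5499$)
$T = 28966$ ($T = 23467 - -5499 = 23467 + 5499 = 28966$)
$\sqrt{T + m{\left(-75,16 \cdot 13 \right)}} = \sqrt{28966 + 93 \cdot 16 \cdot 13} = \sqrt{28966 + 93 \cdot 208} = \sqrt{28966 + 19344} = \sqrt{48310}$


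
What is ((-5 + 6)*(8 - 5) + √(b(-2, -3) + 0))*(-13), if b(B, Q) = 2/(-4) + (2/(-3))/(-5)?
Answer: -39 - 13*I*√330/30 ≈ -39.0 - 7.8719*I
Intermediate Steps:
b(B, Q) = -11/30 (b(B, Q) = 2*(-¼) + (2*(-⅓))*(-⅕) = -½ - ⅔*(-⅕) = -½ + 2/15 = -11/30)
((-5 + 6)*(8 - 5) + √(b(-2, -3) + 0))*(-13) = ((-5 + 6)*(8 - 5) + √(-11/30 + 0))*(-13) = (1*3 + √(-11/30))*(-13) = (3 + I*√330/30)*(-13) = -39 - 13*I*√330/30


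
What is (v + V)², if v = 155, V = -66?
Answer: 7921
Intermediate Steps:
(v + V)² = (155 - 66)² = 89² = 7921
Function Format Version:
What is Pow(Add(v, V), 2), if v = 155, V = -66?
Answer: 7921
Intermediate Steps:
Pow(Add(v, V), 2) = Pow(Add(155, -66), 2) = Pow(89, 2) = 7921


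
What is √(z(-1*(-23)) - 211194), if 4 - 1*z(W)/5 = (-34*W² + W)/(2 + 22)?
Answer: I*√29870166/12 ≈ 455.45*I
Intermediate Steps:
z(W) = 20 - 5*W/24 + 85*W²/12 (z(W) = 20 - 5*(-34*W² + W)/(2 + 22) = 20 - 5*(W - 34*W²)/24 = 20 - 5*(-17*W²/12 + W/24) = 20 + (-5*W/24 + 85*W²/12) = 20 - 5*W/24 + 85*W²/12)
√(z(-1*(-23)) - 211194) = √((20 - (-5)*(-23)/24 + 85*(-1*(-23))²/12) - 211194) = √((20 - 5/24*23 + (85/12)*23²) - 211194) = √((20 - 115/24 + (85/12)*529) - 211194) = √((20 - 115/24 + 44965/12) - 211194) = √(90295/24 - 211194) = √(-4978361/24) = I*√29870166/12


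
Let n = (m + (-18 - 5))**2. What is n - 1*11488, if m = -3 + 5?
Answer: -11047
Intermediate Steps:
m = 2
n = 441 (n = (2 + (-18 - 5))**2 = (2 - 23)**2 = (-21)**2 = 441)
n - 1*11488 = 441 - 1*11488 = 441 - 11488 = -11047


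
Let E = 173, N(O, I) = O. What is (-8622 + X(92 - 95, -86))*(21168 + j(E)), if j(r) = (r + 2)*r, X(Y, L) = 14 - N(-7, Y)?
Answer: -442461243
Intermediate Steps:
X(Y, L) = 21 (X(Y, L) = 14 - 1*(-7) = 14 + 7 = 21)
j(r) = r*(2 + r) (j(r) = (2 + r)*r = r*(2 + r))
(-8622 + X(92 - 95, -86))*(21168 + j(E)) = (-8622 + 21)*(21168 + 173*(2 + 173)) = -8601*(21168 + 173*175) = -8601*(21168 + 30275) = -8601*51443 = -442461243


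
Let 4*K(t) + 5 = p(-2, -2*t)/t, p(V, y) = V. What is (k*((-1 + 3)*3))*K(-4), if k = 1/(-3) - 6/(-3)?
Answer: -45/4 ≈ -11.250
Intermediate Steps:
k = 5/3 (k = 1*(-1/3) - 6*(-1/3) = -1/3 + 2 = 5/3 ≈ 1.6667)
K(t) = -5/4 - 1/(2*t) (K(t) = -5/4 + (-2/t)/4 = -5/4 - 1/(2*t))
(k*((-1 + 3)*3))*K(-4) = (5*((-1 + 3)*3)/3)*((1/4)*(-2 - 5*(-4))/(-4)) = (5*(2*3)/3)*((1/4)*(-1/4)*(-2 + 20)) = ((5/3)*6)*((1/4)*(-1/4)*18) = 10*(-9/8) = -45/4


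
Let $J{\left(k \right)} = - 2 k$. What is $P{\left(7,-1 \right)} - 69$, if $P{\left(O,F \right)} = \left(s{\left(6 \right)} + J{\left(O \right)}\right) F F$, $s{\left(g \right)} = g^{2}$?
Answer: $-47$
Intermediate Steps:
$P{\left(O,F \right)} = F^{2} \left(36 - 2 O\right)$ ($P{\left(O,F \right)} = \left(6^{2} - 2 O\right) F F = \left(36 - 2 O\right) F F = F \left(36 - 2 O\right) F = F^{2} \left(36 - 2 O\right)$)
$P{\left(7,-1 \right)} - 69 = 2 \left(-1\right)^{2} \left(18 - 7\right) - 69 = 2 \cdot 1 \left(18 - 7\right) - 69 = 2 \cdot 1 \cdot 11 - 69 = 22 - 69 = -47$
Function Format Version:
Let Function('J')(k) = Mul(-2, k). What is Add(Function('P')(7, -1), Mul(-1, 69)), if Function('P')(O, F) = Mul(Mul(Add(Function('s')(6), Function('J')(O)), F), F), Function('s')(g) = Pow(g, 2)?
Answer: -47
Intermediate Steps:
Function('P')(O, F) = Mul(Pow(F, 2), Add(36, Mul(-2, O))) (Function('P')(O, F) = Mul(Mul(Add(Pow(6, 2), Mul(-2, O)), F), F) = Mul(Mul(Add(36, Mul(-2, O)), F), F) = Mul(Mul(F, Add(36, Mul(-2, O))), F) = Mul(Pow(F, 2), Add(36, Mul(-2, O))))
Add(Function('P')(7, -1), Mul(-1, 69)) = Add(Mul(2, Pow(-1, 2), Add(18, Mul(-1, 7))), Mul(-1, 69)) = Add(Mul(2, 1, Add(18, -7)), -69) = Add(Mul(2, 1, 11), -69) = Add(22, -69) = -47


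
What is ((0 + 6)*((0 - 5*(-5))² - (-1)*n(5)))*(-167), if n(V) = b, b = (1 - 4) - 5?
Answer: -618234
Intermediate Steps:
b = -8 (b = -3 - 5 = -8)
n(V) = -8
((0 + 6)*((0 - 5*(-5))² - (-1)*n(5)))*(-167) = ((0 + 6)*((0 - 5*(-5))² - (-1)*(-8)))*(-167) = (6*((0 + 25)² - 1*8))*(-167) = (6*(25² - 8))*(-167) = (6*(625 - 8))*(-167) = (6*617)*(-167) = 3702*(-167) = -618234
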